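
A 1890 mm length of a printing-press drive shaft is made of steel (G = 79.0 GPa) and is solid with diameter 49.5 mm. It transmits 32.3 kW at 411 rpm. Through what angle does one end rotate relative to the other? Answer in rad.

0.0305 rad

ω = 2π·411/60 = 43.04 rad/s, so T = P/ω = 32.3×10³ / 43.04 = 750.5 N·m.
J = πd⁴/32 = π(0.0495)⁴/32 = 5.894×10^-7 m⁴.
θ = T·L/(G·J) = 750.5 × 1.89 / (79.0×10⁹ × 5.894×10^-7) = 0.03046 rad.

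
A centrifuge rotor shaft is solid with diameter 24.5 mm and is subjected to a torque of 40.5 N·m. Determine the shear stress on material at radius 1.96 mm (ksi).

0.325 ksi

J = πd⁴/32 = π(0.0245)⁴/32 = 3.537×10^-8 m⁴.
Shear stress varies linearly with radius: τ = T·r/J = 40.50 × 0.00196 / 3.537×10^-8 = 2.244×10^6 Pa.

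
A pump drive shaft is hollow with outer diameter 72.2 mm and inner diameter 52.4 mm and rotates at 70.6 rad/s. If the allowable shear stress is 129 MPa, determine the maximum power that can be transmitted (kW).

J = π(d_o⁴ − d_i⁴)/32 = π(0.0722⁴ − 0.0524⁴)/32 = 1.928×10^-6 m⁴.
T_max = τ_allow·J/r = 1.29×10^8 × 1.928×10^-6 / 0.0361 = 6888 N·m.
ω = 70.6 rad/s, so P_max = T_max·ω = 4.863×10^5 W.

486 kW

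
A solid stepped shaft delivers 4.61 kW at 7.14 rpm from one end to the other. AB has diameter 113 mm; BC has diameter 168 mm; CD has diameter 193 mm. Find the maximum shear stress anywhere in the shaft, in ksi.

3.16 ksi

ω = 2π·7.14/60 = 0.7477 rad/s, so T = P/ω = 4.61×10³ / 0.7477 = 6166 N·m.
Under the same torque, τ_max = 16T/(πd³) is largest where d is smallest — segment AB (d = 113 mm).
τ_max = 16·6166/(π·(0.113)³) = 2.176×10^7 Pa.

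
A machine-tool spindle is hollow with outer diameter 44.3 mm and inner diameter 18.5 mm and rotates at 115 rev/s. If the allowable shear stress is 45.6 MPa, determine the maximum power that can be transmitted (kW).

J = π(d_o⁴ − d_i⁴)/32 = π(0.0443⁴ − 0.0185⁴)/32 = 3.666×10^-7 m⁴.
T_max = τ_allow·J/r = 4.56×10^7 × 3.666×10^-7 / 0.0221 = 754.7 N·m.
ω = 2π·115 = 722.6 rad/s, so P_max = T_max·ω = 5.453×10^5 W.

545 kW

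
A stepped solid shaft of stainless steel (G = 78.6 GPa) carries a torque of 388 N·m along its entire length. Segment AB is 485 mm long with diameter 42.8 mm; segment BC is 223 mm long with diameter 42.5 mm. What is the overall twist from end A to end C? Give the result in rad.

0.0107 rad

J_AB = π(0.0428)⁴/32 = 3.29×10^-7 m⁴; J_BC = π(0.0425)⁴/32 = 3.20×10^-7 m⁴.
θ = (T/G)·Σ L_i/J_i = (388.0/78.6×10⁹)·(0.485/3.29×10^-7 + 0.223/3.20×10^-7) = 0.01070 rad.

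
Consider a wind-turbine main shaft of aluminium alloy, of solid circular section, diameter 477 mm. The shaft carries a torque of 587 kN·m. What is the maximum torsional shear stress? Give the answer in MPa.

J = πd⁴/32 = π(0.477)⁴/32 = 5.082×10^-3 m⁴.
τ_max = T·r/J = 587000 × 0.238 / 5.082×10^-3 = 2.755×10^7 Pa.

27.5 MPa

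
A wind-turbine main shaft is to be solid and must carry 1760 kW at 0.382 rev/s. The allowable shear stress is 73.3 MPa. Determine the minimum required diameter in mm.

ω = 2π·0.382 = 2.400 rad/s, so T = P/ω = 1760×10³ / 2.400 = 733300 N·m.
For a solid shaft τ_max = 16T/(πd³), so d = (16T/(π τ_allow))^(1/3) = (16·733300/(π·7.33×10^7))^(1/3) = 0.3707 m.

371 mm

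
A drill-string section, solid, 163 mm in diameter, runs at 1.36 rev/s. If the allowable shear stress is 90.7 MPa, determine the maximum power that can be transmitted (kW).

659 kW

J = πd⁴/32 = π(0.163)⁴/32 = 6.930×10^-5 m⁴.
T_max = τ_allow·J/r = 9.07×10^7 × 6.930×10^-5 / 0.0815 = 77130 N·m.
ω = 2π·1.36 = 8.545 rad/s, so P_max = T_max·ω = 6.591×10^5 W.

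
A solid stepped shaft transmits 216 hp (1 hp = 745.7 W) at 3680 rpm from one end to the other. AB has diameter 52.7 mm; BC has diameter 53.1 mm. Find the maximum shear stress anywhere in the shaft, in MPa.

14.5 MPa

ω = 2π·3680/60 = 385.4 rad/s, so T = P/ω = 216×745.7 / 385.4 = 418.0 N·m.
Under the same torque, τ_max = 16T/(πd³) is largest where d is smallest — segment AB (d = 52.7 mm).
τ_max = 16·418.0/(π·(0.0527)³) = 1.454×10^7 Pa.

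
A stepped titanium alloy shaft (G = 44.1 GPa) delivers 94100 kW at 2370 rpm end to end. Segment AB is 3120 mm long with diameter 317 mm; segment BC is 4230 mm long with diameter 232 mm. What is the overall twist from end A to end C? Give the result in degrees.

8.88°

ω = 2π·2370/60 = 248.2 rad/s, so T = P/ω = 94100×10³ / 248.2 = 379200 N·m.
J_AB = π(0.317)⁴/32 = 9.91×10^-4 m⁴; J_BC = π(0.232)⁴/32 = 2.84×10^-4 m⁴.
θ = (T/G)·Σ L_i/J_i = (379200/44.1×10⁹)·(3.12/9.91×10^-4 + 4.23/2.84×10^-4) = 0.1549 rad.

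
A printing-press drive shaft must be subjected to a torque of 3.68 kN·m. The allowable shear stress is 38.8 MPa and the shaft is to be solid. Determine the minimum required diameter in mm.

For a solid shaft τ_max = 16T/(πd³), so d = (16T/(π τ_allow))^(1/3) = (16·3680/(π·3.88×10^7))^(1/3) = 0.07846 m.

78.5 mm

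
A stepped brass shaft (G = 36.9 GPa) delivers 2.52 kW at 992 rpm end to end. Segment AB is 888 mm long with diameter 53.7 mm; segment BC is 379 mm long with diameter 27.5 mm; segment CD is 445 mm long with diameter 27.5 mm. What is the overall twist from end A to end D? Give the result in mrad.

ω = 2π·992/60 = 103.9 rad/s, so T = P/ω = 2.52×10³ / 103.9 = 24.26 N·m.
J_AB = π(0.0537)⁴/32 = 8.16×10^-7 m⁴; J_BC = π(0.0275)⁴/32 = 5.61×10^-8 m⁴; J_CD = π(0.0275)⁴/32 = 5.61×10^-8 m⁴.
θ = (T/G)·Σ L_i/J_i = (24.26/36.9×10⁹)·(0.888/8.16×10^-7 + 0.379/5.61×10^-8 + 0.445/5.61×10^-8) = 0.01036 rad.

10.4 mrad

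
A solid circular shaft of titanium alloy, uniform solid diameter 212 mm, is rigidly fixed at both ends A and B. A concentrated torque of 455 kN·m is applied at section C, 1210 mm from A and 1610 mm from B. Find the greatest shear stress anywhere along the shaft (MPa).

With uniform GJ and both ends fixed, compatibility θ_AC = θ_CB gives T_A·a = T_B·b, together with T_A + T_B = T₀.
T_A = T₀·b/(a+b) = 455000·1610/2820 = 259800 N·m; T_B = 195200 N·m.
τ in each portion: τ_AC = 1.39×10^8 Pa, τ_CB = 1.04×10^8 Pa; maximum is in AC.
τ_max = T_AC·r/J = 259800·0.106/1.98×10^-4 = 1.389×10^8 Pa.

139 MPa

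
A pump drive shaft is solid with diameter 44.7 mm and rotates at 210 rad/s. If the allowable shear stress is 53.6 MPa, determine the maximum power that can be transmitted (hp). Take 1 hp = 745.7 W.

J = πd⁴/32 = π(0.0447)⁴/32 = 3.919×10^-7 m⁴.
T_max = τ_allow·J/r = 5.36×10^7 × 3.919×10^-7 / 0.0224 = 940.0 N·m.
ω = 210 rad/s, so P_max = T_max·ω = 1.974×10^5 W.

265 hp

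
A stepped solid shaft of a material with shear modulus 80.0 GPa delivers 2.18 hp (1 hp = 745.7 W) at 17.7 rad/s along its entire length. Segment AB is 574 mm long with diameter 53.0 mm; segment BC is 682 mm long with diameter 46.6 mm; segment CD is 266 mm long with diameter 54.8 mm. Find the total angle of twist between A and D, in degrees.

ω = 17.7 rad/s, so T = P/ω = 2.18×745.7 / 17.70 = 91.84 N·m.
J_AB = π(0.0530)⁴/32 = 7.75×10^-7 m⁴; J_BC = π(0.0466)⁴/32 = 4.63×10^-7 m⁴; J_CD = π(0.0548)⁴/32 = 8.85×10^-7 m⁴.
θ = (T/G)·Σ L_i/J_i = (91.84/80.0×10⁹)·(0.574/7.75×10^-7 + 0.682/4.63×10^-7 + 0.266/8.85×10^-7) = 2.887×10^-3 rad.

0.165°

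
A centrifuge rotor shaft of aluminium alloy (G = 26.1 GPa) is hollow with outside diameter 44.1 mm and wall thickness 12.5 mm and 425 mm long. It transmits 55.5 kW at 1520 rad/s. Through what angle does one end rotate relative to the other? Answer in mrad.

1.66 mrad

ω = 1520 rad/s, so T = P/ω = 55.5×10³ / 1520 = 36.51 N·m.
J = π(d_o⁴ − d_i⁴)/32 = π(0.0441⁴ − 0.0191⁴)/32 = 3.583×10^-7 m⁴.
θ = T·L/(G·J) = 36.51 × 0.425 / (26.1×10⁹ × 3.583×10^-7) = 1.660×10^-3 rad.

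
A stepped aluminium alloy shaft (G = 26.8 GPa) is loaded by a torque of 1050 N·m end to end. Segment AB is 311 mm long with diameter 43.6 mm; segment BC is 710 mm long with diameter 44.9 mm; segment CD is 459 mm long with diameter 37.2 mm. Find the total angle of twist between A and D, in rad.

J_AB = π(0.0436)⁴/32 = 3.55×10^-7 m⁴; J_BC = π(0.0449)⁴/32 = 3.99×10^-7 m⁴; J_CD = π(0.0372)⁴/32 = 1.88×10^-7 m⁴.
θ = (T/G)·Σ L_i/J_i = (1050/26.8×10⁹)·(0.311/3.55×10^-7 + 0.710/3.99×10^-7 + 0.459/1.88×10^-7) = 0.1997 rad.

0.200 rad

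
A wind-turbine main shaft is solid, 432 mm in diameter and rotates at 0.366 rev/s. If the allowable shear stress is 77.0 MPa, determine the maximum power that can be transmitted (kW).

J = πd⁴/32 = π(0.432)⁴/32 = 3.419×10^-3 m⁴.
T_max = τ_allow·J/r = 7.70×10^7 × 3.419×10^-3 / 0.216 = 1.219e6 N·m.
ω = 2π·0.366 = 2.300 rad/s, so P_max = T_max·ω = 2.803×10^6 W.

2800 kW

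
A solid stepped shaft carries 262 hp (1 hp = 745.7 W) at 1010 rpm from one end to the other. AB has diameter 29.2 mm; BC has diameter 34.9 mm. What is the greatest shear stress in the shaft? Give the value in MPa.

378 MPa

ω = 2π·1010/60 = 105.8 rad/s, so T = P/ω = 262×745.7 / 105.8 = 1847 N·m.
Under the same torque, τ_max = 16T/(πd³) is largest where d is smallest — segment AB (d = 29.2 mm).
τ_max = 16·1847/(π·(0.0292)³) = 3.779×10^8 Pa.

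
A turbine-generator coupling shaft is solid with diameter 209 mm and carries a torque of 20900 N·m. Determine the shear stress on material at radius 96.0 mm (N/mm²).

10.7 N/mm²

J = πd⁴/32 = π(0.209)⁴/32 = 1.873×10^-4 m⁴.
Shear stress varies linearly with radius: τ = T·r/J = 20900 × 0.0960 / 1.873×10^-4 = 1.071×10^7 Pa.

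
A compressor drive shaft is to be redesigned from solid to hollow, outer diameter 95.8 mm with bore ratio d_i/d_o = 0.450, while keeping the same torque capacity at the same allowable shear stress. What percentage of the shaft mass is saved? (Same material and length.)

18.0 %

Equal τ_max and T ⇒ the solid shaft needs d_s³ = d_o³(1−k⁴), so d_s = 95.8·(1−0.450⁴)^(1/3) = 94.47 mm.
Area ratio A_h/A_s = d_o²(1−k²)/d_s² = (1−k²)/(1−k⁴)^(2/3) = 0.8201.
Mass saving = 1 − 0.8201 = 18.0 %.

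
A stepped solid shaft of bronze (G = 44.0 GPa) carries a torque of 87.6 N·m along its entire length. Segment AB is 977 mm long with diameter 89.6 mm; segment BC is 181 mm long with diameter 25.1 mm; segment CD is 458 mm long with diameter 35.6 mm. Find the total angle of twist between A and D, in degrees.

J_AB = π(0.0896)⁴/32 = 6.33×10^-6 m⁴; J_BC = π(0.0251)⁴/32 = 3.90×10^-8 m⁴; J_CD = π(0.0356)⁴/32 = 1.58×10^-7 m⁴.
θ = (T/G)·Σ L_i/J_i = (87.60/44.0×10⁹)·(0.977/6.33×10^-6 + 0.181/3.90×10^-8 + 0.458/1.58×10^-7) = 0.01534 rad.

0.879°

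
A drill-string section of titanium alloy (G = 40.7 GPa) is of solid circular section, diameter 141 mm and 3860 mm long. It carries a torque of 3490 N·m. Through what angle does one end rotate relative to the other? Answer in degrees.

J = πd⁴/32 = π(0.141)⁴/32 = 3.880×10^-5 m⁴.
θ = T·L/(G·J) = 3490 × 3.86 / (40.7×10⁹ × 3.880×10^-5) = 8.530×10^-3 rad.

0.489°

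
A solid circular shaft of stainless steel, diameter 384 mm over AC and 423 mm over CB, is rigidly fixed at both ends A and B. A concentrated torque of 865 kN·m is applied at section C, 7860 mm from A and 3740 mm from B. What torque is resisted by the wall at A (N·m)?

Compatibility: T_A·a/J_AC = T_B·b/J_CB with T_A + T_B = T₀.
J_AC = 2.13×10^-3 m⁴, J_CB = 3.14×10^-3 m⁴, so T_A = T₀·(J_AC/a)/((J_AC/a)+(J_CB/b)) = 211300 N·m, T_B = 653700 N·m.

211000 N·m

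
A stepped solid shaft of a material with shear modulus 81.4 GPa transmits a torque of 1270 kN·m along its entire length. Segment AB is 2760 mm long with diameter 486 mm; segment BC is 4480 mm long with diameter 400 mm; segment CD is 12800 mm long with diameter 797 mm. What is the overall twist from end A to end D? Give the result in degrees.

J_AB = π(0.486)⁴/32 = 5.48×10^-3 m⁴; J_BC = π(0.400)⁴/32 = 2.51×10^-3 m⁴; J_CD = π(0.797)⁴/32 = 0.0396 m⁴.
θ = (T/G)·Σ L_i/J_i = (1.270e6/81.4×10⁹)·(2.76/5.48×10^-3 + 4.48/2.51×10^-3 + 12.8/0.0396) = 0.04071 rad.

2.33°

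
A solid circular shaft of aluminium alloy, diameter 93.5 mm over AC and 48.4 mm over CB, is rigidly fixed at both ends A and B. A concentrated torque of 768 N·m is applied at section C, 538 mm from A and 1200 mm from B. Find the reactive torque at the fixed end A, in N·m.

Compatibility: T_A·a/J_AC = T_B·b/J_CB with T_A + T_B = T₀.
J_AC = 7.50×10^-6 m⁴, J_CB = 5.39×10^-7 m⁴, so T_A = T₀·(J_AC/a)/((J_AC/a)+(J_CB/b)) = 744.0 N·m, T_B = 23.95 N·m.

744 N·m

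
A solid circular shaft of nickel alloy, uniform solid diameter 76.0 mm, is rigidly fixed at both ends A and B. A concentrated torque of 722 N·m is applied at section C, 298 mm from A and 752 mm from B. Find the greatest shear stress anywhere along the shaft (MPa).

With uniform GJ and both ends fixed, compatibility θ_AC = θ_CB gives T_A·a = T_B·b, together with T_A + T_B = T₀.
T_A = T₀·b/(a+b) = 722.0·752/1050 = 517.1 N·m; T_B = 204.9 N·m.
τ in each portion: τ_AC = 6.00×10^6 Pa, τ_CB = 2.38×10^6 Pa; maximum is in AC.
τ_max = T_AC·r/J = 517.1·0.0380/3.28×10^-6 = 5.999×10^6 Pa.

6.00 MPa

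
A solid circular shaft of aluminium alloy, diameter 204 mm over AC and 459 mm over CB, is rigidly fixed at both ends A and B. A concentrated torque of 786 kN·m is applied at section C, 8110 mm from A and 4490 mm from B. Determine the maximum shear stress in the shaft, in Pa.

Compatibility: T_A·a/J_AC = T_B·b/J_CB with T_A + T_B = T₀.
J_AC = 1.70×10^-4 m⁴, J_CB = 4.36×10^-3 m⁴, so T_A = T₀·(J_AC/a)/((J_AC/a)+(J_CB/b)) = 16620 N·m, T_B = 769400 N·m.
τ in each portion: τ_AC = 9.97×10^6 Pa, τ_CB = 4.05×10^7 Pa; maximum is in CB.
τ_max = T_CB·r/J = 769400·0.230/4.36×10^-3 = 4.052×10^7 Pa.

4.05e7 Pa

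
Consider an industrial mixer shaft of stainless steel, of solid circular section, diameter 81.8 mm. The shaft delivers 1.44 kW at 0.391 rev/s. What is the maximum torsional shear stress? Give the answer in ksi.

0.791 ksi

ω = 2π·0.391 = 2.457 rad/s, so T = P/ω = 1.44×10³ / 2.457 = 586.1 N·m.
J = πd⁴/32 = π(0.0818)⁴/32 = 4.396×10^-6 m⁴.
τ_max = T·r/J = 586.1 × 0.0409 / 4.396×10^-6 = 5.454×10^6 Pa.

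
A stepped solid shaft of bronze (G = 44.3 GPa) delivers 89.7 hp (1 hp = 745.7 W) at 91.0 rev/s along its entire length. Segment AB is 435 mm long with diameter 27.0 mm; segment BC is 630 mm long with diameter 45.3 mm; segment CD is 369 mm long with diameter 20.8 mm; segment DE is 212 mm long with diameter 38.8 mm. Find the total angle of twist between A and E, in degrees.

ω = 2π·91.0 = 571.8 rad/s, so T = P/ω = 89.7×745.7 / 571.8 = 117.0 N·m.
J_AB = π(0.0270)⁴/32 = 5.22×10^-8 m⁴; J_BC = π(0.0453)⁴/32 = 4.13×10^-7 m⁴; J_CD = π(0.0208)⁴/32 = 1.84×10^-8 m⁴; J_DE = π(0.0388)⁴/32 = 2.22×10^-7 m⁴.
θ = (T/G)·Σ L_i/J_i = (117.0/44.3×10⁹)·(0.435/5.22×10^-8 + 0.630/4.13×10^-7 + 0.369/1.84×10^-8 + 0.212/2.22×10^-7) = 0.08159 rad.

4.67°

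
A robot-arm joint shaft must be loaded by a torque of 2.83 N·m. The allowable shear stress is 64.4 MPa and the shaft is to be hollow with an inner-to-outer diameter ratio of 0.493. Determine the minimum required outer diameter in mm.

6.20 mm

For a hollow shaft with d_i/d_o = 0.493: τ_max = 16T/(π d_o³ (1−k⁴)), so d_o = [16T/(π τ_allow (1−k⁴))]^(1/3) = [16·2.830/(π·6.44×10^7·0.9409)]^(1/3) = 0.006196 m.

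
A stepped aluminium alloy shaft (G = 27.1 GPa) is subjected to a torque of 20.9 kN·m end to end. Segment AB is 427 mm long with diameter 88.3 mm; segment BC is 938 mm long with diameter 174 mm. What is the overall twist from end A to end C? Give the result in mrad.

J_AB = π(0.0883)⁴/32 = 5.97×10^-6 m⁴; J_BC = π(0.174)⁴/32 = 9.00×10^-5 m⁴.
θ = (T/G)·Σ L_i/J_i = (20900/27.1×10⁹)·(0.427/5.97×10^-6 + 0.938/9.00×10^-5) = 0.06322 rad.

63.2 mrad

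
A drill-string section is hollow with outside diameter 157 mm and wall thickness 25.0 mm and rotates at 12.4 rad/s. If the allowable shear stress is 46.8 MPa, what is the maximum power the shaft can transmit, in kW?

J = π(d_o⁴ − d_i⁴)/32 = π(0.157⁴ − 0.107⁴)/32 = 4.678×10^-5 m⁴.
T_max = τ_allow·J/r = 4.68×10^7 × 4.678×10^-5 / 0.0785 = 27890 N·m.
ω = 12.4 rad/s, so P_max = T_max·ω = 3.458×10^5 W.

346 kW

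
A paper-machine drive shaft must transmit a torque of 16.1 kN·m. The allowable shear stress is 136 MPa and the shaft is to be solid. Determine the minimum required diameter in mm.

84.5 mm

For a solid shaft τ_max = 16T/(πd³), so d = (16T/(π τ_allow))^(1/3) = (16·16100/(π·1.36×10^8))^(1/3) = 0.08448 m.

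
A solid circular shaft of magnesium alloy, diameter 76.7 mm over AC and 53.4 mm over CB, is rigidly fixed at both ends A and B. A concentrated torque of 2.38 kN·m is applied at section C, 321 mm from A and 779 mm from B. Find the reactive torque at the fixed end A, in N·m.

2170 N·m

Compatibility: T_A·a/J_AC = T_B·b/J_CB with T_A + T_B = T₀.
J_AC = 3.40×10^-6 m⁴, J_CB = 7.98×10^-7 m⁴, so T_A = T₀·(J_AC/a)/((J_AC/a)+(J_CB/b)) = 2170 N·m, T_B = 210.1 N·m.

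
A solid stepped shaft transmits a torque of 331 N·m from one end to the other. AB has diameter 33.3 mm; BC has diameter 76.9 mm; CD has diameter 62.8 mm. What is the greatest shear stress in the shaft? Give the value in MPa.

45.7 MPa

Under the same torque, τ_max = 16T/(πd³) is largest where d is smallest — segment AB (d = 33.3 mm).
τ_max = 16·331.0/(π·(0.0333)³) = 4.565×10^7 Pa.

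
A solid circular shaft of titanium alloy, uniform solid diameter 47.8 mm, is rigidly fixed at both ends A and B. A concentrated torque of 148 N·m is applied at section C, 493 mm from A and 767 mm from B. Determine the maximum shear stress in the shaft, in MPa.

With uniform GJ and both ends fixed, compatibility θ_AC = θ_CB gives T_A·a = T_B·b, together with T_A + T_B = T₀.
T_A = T₀·b/(a+b) = 148.0·767/1260 = 90.09 N·m; T_B = 57.91 N·m.
τ in each portion: τ_AC = 4.20×10^6 Pa, τ_CB = 2.70×10^6 Pa; maximum is in AC.
τ_max = T_AC·r/J = 90.09·0.0239/5.13×10^-7 = 4.201×10^6 Pa.

4.20 MPa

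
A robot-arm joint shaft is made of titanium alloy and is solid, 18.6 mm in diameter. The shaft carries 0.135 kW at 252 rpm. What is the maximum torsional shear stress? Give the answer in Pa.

ω = 2π·252/60 = 26.39 rad/s, so T = P/ω = 0.135×10³ / 26.39 = 5.116 N·m.
J = πd⁴/32 = π(0.0186)⁴/32 = 1.175×10^-8 m⁴.
τ_max = T·r/J = 5.116 × 0.00930 / 1.175×10^-8 = 4.049×10^6 Pa.

4.05e6 Pa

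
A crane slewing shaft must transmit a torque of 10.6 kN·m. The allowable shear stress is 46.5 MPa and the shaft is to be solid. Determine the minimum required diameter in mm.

105 mm

For a solid shaft τ_max = 16T/(πd³), so d = (16T/(π τ_allow))^(1/3) = (16·10600/(π·4.65×10^7))^(1/3) = 0.1051 m.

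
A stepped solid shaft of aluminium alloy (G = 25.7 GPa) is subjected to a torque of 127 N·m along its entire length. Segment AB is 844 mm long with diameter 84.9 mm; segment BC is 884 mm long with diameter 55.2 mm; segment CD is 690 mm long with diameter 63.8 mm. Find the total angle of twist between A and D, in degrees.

0.442°

J_AB = π(0.0849)⁴/32 = 5.10×10^-6 m⁴; J_BC = π(0.0552)⁴/32 = 9.11×10^-7 m⁴; J_CD = π(0.0638)⁴/32 = 1.63×10^-6 m⁴.
θ = (T/G)·Σ L_i/J_i = (127.0/25.7×10⁹)·(0.844/5.10×10^-6 + 0.884/9.11×10^-7 + 0.690/1.63×10^-6) = 7.706×10^-3 rad.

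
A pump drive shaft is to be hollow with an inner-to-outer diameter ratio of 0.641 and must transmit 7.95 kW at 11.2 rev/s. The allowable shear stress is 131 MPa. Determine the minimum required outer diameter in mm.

ω = 2π·11.2 = 70.37 rad/s, so T = P/ω = 7.95×10³ / 70.37 = 113.0 N·m.
For a hollow shaft with d_i/d_o = 0.641: τ_max = 16T/(π d_o³ (1−k⁴)), so d_o = [16T/(π τ_allow (1−k⁴))]^(1/3) = [16·113.0/(π·1.31×10^8·0.8312)]^(1/3) = 0.01742 m.

17.4 mm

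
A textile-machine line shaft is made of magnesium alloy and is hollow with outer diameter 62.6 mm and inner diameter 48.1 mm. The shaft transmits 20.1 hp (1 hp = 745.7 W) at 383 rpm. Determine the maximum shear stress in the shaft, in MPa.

11.9 MPa

ω = 2π·383/60 = 40.11 rad/s, so T = P/ω = 20.1×745.7 / 40.11 = 373.7 N·m.
J = π(d_o⁴ − d_i⁴)/32 = π(0.0626⁴ − 0.0481⁴)/32 = 9.821×10^-7 m⁴.
τ_max = T·r/J = 373.7 × 0.0313 / 9.821×10^-7 = 1.191×10^7 Pa.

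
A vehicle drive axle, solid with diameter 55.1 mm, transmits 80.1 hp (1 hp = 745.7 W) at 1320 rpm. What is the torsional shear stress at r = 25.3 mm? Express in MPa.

ω = 2π·1320/60 = 138.2 rad/s, so T = P/ω = 80.1×745.7 / 138.2 = 432.1 N·m.
J = πd⁴/32 = π(0.0551)⁴/32 = 9.049×10^-7 m⁴.
Shear stress varies linearly with radius: τ = T·r/J = 432.1 × 0.0253 / 9.049×10^-7 = 1.208×10^7 Pa.

12.1 MPa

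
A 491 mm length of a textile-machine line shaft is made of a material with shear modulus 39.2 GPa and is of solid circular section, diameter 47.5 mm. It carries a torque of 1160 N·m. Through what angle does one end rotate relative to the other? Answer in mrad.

29.1 mrad

J = πd⁴/32 = π(0.0475)⁴/32 = 4.998×10^-7 m⁴.
θ = T·L/(G·J) = 1160 × 0.491 / (39.2×10⁹ × 4.998×10^-7) = 0.02907 rad.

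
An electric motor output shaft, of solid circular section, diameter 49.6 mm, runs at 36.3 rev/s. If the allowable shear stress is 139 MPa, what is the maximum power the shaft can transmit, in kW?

760 kW

J = πd⁴/32 = π(0.0496)⁴/32 = 5.942×10^-7 m⁴.
T_max = τ_allow·J/r = 1.39×10^8 × 5.942×10^-7 / 0.0248 = 3330 N·m.
ω = 2π·36.3 = 228.1 rad/s, so P_max = T_max·ω = 7.596×10^5 W.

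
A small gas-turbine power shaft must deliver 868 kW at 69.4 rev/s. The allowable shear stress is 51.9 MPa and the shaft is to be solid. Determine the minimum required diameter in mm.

58.0 mm

ω = 2π·69.4 = 436.1 rad/s, so T = P/ω = 868×10³ / 436.1 = 1991 N·m.
For a solid shaft τ_max = 16T/(πd³), so d = (16T/(π τ_allow))^(1/3) = (16·1991/(π·5.19×10^7))^(1/3) = 0.05802 m.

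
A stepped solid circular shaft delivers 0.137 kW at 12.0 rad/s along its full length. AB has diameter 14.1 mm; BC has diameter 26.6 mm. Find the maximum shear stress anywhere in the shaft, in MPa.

20.7 MPa

ω = 12.0 rad/s, so T = P/ω = 0.137×10³ / 12.00 = 11.42 N·m.
Under the same torque, τ_max = 16T/(πd³) is largest where d is smallest — segment AB (d = 14.1 mm).
τ_max = 16·11.42/(π·(0.0141)³) = 2.074×10^7 Pa.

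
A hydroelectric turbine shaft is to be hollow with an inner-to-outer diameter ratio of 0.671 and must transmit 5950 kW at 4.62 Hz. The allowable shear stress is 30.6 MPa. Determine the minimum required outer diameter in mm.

ω = 2π·4.62 = 29.03 rad/s, so T = P/ω = 5950×10³ / 29.03 = 205000 N·m.
For a hollow shaft with d_i/d_o = 0.671: τ_max = 16T/(π d_o³ (1−k⁴)), so d_o = [16T/(π τ_allow (1−k⁴))]^(1/3) = [16·205000/(π·3.06×10^7·0.7973)]^(1/3) = 0.3498 m.

350 mm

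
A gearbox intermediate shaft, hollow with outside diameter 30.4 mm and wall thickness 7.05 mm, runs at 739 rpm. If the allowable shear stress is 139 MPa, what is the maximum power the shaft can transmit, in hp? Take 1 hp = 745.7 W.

J = π(d_o⁴ − d_i⁴)/32 = π(0.0304⁴ − 0.0163⁴)/32 = 7.692×10^-8 m⁴.
T_max = τ_allow·J/r = 1.39×10^8 × 7.692×10^-8 / 0.0152 = 703.4 N·m.
ω = 2π·739/60 = 77.39 rad/s, so P_max = T_max·ω = 5.443×10^4 W.

73.0 hp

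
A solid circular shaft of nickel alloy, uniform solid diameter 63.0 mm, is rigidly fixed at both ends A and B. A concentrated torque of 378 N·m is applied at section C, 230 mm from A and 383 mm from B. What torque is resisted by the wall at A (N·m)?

With uniform GJ and both ends fixed, compatibility θ_AC = θ_CB gives T_A·a = T_B·b, together with T_A + T_B = T₀.
T_A = T₀·b/(a+b) = 378.0·383/613.0 = 236.2 N·m; T_B = 141.8 N·m.

236 N·m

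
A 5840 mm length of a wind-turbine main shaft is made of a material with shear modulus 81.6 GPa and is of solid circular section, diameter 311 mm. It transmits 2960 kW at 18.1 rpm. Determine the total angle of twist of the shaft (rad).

0.122 rad

ω = 2π·18.1/60 = 1.895 rad/s, so T = P/ω = 2960×10³ / 1.895 = 1.562e6 N·m.
J = πd⁴/32 = π(0.311)⁴/32 = 9.184×10^-4 m⁴.
θ = T·L/(G·J) = 1.562e6 × 5.84 / (81.6×10⁹ × 9.184×10^-4) = 0.1217 rad.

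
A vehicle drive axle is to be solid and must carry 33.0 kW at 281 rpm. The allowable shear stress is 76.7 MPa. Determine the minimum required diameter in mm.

42.1 mm

ω = 2π·281/60 = 29.43 rad/s, so T = P/ω = 33.0×10³ / 29.43 = 1121 N·m.
For a solid shaft τ_max = 16T/(πd³), so d = (16T/(π τ_allow))^(1/3) = (16·1121/(π·7.67×10^7))^(1/3) = 0.04207 m.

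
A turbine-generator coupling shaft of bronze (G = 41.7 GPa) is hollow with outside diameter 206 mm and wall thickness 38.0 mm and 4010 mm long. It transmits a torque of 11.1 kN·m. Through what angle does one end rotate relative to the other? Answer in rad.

J = π(d_o⁴ − d_i⁴)/32 = π(0.206⁴ − 0.130⁴)/32 = 1.488×10^-4 m⁴.
θ = T·L/(G·J) = 11100 × 4.01 / (41.7×10⁹ × 1.488×10^-4) = 7.176×10^-3 rad.

0.00718 rad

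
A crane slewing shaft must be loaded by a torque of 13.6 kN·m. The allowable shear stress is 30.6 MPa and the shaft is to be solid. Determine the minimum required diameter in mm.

For a solid shaft τ_max = 16T/(πd³), so d = (16T/(π τ_allow))^(1/3) = (16·13600/(π·3.06×10^7))^(1/3) = 0.1313 m.

131 mm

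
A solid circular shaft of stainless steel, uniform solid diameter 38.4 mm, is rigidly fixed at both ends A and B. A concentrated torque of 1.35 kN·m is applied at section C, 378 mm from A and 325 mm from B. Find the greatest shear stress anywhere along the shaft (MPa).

65.3 MPa

With uniform GJ and both ends fixed, compatibility θ_AC = θ_CB gives T_A·a = T_B·b, together with T_A + T_B = T₀.
T_A = T₀·b/(a+b) = 1350·325/703.0 = 624.1 N·m; T_B = 725.9 N·m.
τ in each portion: τ_AC = 5.61×10^7 Pa, τ_CB = 6.53×10^7 Pa; maximum is in CB.
τ_max = T_CB·r/J = 725.9·0.0192/2.13×10^-7 = 6.529×10^7 Pa.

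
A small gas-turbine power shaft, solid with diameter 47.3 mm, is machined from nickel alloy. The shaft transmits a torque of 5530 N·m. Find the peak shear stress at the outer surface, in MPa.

266 MPa

J = πd⁴/32 = π(0.0473)⁴/32 = 4.914×10^-7 m⁴.
τ_max = T·r/J = 5530 × 0.0236 / 4.914×10^-7 = 2.661×10^8 Pa.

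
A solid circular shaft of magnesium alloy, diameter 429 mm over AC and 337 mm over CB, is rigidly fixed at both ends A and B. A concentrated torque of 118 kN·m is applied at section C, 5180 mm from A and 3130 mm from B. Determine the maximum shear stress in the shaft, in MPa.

Compatibility: T_A·a/J_AC = T_B·b/J_CB with T_A + T_B = T₀.
J_AC = 3.33×10^-3 m⁴, J_CB = 1.27×10^-3 m⁴, so T_A = T₀·(J_AC/a)/((J_AC/a)+(J_CB/b)) = 72380 N·m, T_B = 45620 N·m.
τ in each portion: τ_AC = 4.67×10^6 Pa, τ_CB = 6.07×10^6 Pa; maximum is in CB.
τ_max = T_CB·r/J = 45620·0.169/1.27×10^-3 = 6.070×10^6 Pa.

6.07 MPa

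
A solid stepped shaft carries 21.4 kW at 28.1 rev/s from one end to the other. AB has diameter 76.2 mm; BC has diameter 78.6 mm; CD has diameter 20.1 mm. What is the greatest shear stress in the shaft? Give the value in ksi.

11.0 ksi

ω = 2π·28.1 = 176.6 rad/s, so T = P/ω = 21.4×10³ / 176.6 = 121.2 N·m.
Under the same torque, τ_max = 16T/(πd³) is largest where d is smallest — segment CD (d = 20.1 mm).
τ_max = 16·121.2/(π·(0.0201)³) = 7.602×10^7 Pa.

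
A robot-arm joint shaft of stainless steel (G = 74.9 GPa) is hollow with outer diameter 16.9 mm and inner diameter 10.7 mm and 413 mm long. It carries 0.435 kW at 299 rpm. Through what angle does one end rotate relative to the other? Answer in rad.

0.0114 rad

ω = 2π·299/60 = 31.31 rad/s, so T = P/ω = 0.435×10³ / 31.31 = 13.89 N·m.
J = π(d_o⁴ − d_i⁴)/32 = π(0.0169⁴ − 0.0107⁴)/32 = 6.722×10^-9 m⁴.
θ = T·L/(G·J) = 13.89 × 0.413 / (74.9×10⁹ × 6.722×10^-9) = 0.01140 rad.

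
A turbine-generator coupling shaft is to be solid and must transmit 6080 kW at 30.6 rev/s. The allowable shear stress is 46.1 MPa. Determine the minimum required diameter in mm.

152 mm

ω = 2π·30.6 = 192.3 rad/s, so T = P/ω = 6080×10³ / 192.3 = 31620 N·m.
For a solid shaft τ_max = 16T/(πd³), so d = (16T/(π τ_allow))^(1/3) = (16·31620/(π·4.61×10^7))^(1/3) = 0.1517 m.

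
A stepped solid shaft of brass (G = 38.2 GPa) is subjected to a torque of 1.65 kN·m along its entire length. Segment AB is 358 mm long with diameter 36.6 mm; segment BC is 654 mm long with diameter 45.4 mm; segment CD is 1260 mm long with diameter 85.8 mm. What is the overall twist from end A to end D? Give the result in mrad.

J_AB = π(0.0366)⁴/32 = 1.76×10^-7 m⁴; J_BC = π(0.0454)⁴/32 = 4.17×10^-7 m⁴; J_CD = π(0.0858)⁴/32 = 5.32×10^-6 m⁴.
θ = (T/G)·Σ L_i/J_i = (1650/38.2×10⁹)·(0.358/1.76×10^-7 + 0.654/4.17×10^-7 + 1.26/5.32×10^-6) = 0.1657 rad.

166 mrad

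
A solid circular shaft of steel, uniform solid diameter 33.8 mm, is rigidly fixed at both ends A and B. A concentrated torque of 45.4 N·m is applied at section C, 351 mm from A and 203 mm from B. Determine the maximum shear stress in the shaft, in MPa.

3.79 MPa

With uniform GJ and both ends fixed, compatibility θ_AC = θ_CB gives T_A·a = T_B·b, together with T_A + T_B = T₀.
T_A = T₀·b/(a+b) = 45.40·203/554.0 = 16.64 N·m; T_B = 28.76 N·m.
τ in each portion: τ_AC = 2.19×10^6 Pa, τ_CB = 3.79×10^6 Pa; maximum is in CB.
τ_max = T_CB·r/J = 28.76·0.0169/1.28×10^-7 = 3.794×10^6 Pa.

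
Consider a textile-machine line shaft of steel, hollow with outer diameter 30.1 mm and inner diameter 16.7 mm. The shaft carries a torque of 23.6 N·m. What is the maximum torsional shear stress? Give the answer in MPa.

J = π(d_o⁴ − d_i⁴)/32 = π(0.0301⁴ − 0.0167⁴)/32 = 7.295×10^-8 m⁴.
τ_max = T·r/J = 23.60 × 0.0151 / 7.295×10^-8 = 4.869×10^6 Pa.

4.87 MPa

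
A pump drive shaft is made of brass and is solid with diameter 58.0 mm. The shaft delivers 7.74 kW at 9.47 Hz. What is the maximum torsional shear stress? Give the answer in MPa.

3.40 MPa

ω = 2π·9.47 = 59.50 rad/s, so T = P/ω = 7.74×10³ / 59.50 = 130.1 N·m.
J = πd⁴/32 = π(0.0580)⁴/32 = 1.111×10^-6 m⁴.
τ_max = T·r/J = 130.1 × 0.0290 / 1.111×10^-6 = 3.395×10^6 Pa.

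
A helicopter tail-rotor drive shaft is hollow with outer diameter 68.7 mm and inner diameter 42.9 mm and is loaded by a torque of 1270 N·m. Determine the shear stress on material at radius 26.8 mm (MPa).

J = π(d_o⁴ − d_i⁴)/32 = π(0.0687⁴ − 0.0429⁴)/32 = 1.854×10^-6 m⁴.
Shear stress varies linearly with radius: τ = T·r/J = 1270 × 0.0268 / 1.854×10^-6 = 1.835×10^7 Pa.

18.4 MPa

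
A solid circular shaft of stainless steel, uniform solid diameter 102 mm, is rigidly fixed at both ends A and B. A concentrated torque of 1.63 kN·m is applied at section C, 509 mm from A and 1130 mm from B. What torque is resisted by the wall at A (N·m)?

With uniform GJ and both ends fixed, compatibility θ_AC = θ_CB gives T_A·a = T_B·b, together with T_A + T_B = T₀.
T_A = T₀·b/(a+b) = 1630·1130/1639 = 1124 N·m; T_B = 506.2 N·m.

1120 N·m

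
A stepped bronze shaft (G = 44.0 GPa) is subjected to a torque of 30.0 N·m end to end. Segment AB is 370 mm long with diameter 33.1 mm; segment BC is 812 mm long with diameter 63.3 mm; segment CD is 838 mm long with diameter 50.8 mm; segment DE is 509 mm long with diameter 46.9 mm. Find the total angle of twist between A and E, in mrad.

4.10 mrad

J_AB = π(0.0331)⁴/32 = 1.18×10^-7 m⁴; J_BC = π(0.0633)⁴/32 = 1.58×10^-6 m⁴; J_CD = π(0.0508)⁴/32 = 6.54×10^-7 m⁴; J_DE = π(0.0469)⁴/32 = 4.75×10^-7 m⁴.
θ = (T/G)·Σ L_i/J_i = (30.00/44.0×10⁹)·(0.370/1.18×10^-7 + 0.812/1.58×10^-6 + 0.838/6.54×10^-7 + 0.509/4.75×10^-7) = 4.096×10^-3 rad.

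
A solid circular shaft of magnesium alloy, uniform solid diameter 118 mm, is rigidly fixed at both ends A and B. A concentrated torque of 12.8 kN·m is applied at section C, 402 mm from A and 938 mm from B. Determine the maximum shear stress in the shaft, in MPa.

27.8 MPa

With uniform GJ and both ends fixed, compatibility θ_AC = θ_CB gives T_A·a = T_B·b, together with T_A + T_B = T₀.
T_A = T₀·b/(a+b) = 12800·938/1340 = 8960 N·m; T_B = 3840 N·m.
τ in each portion: τ_AC = 2.78×10^7 Pa, τ_CB = 1.19×10^7 Pa; maximum is in AC.
τ_max = T_AC·r/J = 8960·0.0590/1.90×10^-5 = 2.777×10^7 Pa.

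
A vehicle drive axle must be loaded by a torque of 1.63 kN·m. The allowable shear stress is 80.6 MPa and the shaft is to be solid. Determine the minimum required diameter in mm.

For a solid shaft τ_max = 16T/(πd³), so d = (16T/(π τ_allow))^(1/3) = (16·1630/(π·8.06×10^7))^(1/3) = 0.04687 m.

46.9 mm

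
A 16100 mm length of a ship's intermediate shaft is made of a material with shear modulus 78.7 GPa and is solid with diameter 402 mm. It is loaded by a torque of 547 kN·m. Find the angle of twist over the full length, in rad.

0.0436 rad

J = πd⁴/32 = π(0.402)⁴/32 = 2.564×10^-3 m⁴.
θ = T·L/(G·J) = 547000 × 16.1 / (78.7×10⁹ × 2.564×10^-3) = 0.04364 rad.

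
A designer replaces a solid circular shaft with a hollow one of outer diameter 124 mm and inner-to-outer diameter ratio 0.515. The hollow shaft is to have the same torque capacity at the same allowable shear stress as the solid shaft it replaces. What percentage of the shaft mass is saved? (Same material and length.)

Equal τ_max and T ⇒ the solid shaft needs d_s³ = d_o³(1−k⁴), so d_s = 124·(1−0.515⁴)^(1/3) = 121.0 mm.
Area ratio A_h/A_s = d_o²(1−k²)/d_s² = (1−k²)/(1−k⁴)^(2/3) = 0.7714.
Mass saving = 1 − 0.7714 = 22.9 %.

22.9 %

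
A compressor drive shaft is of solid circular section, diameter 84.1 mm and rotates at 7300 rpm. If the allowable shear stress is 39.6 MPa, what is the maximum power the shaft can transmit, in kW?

J = πd⁴/32 = π(0.0841)⁴/32 = 4.911×10^-6 m⁴.
T_max = τ_allow·J/r = 3.96×10^7 × 4.911×10^-6 / 0.0420 = 4625 N·m.
ω = 2π·7300/60 = 764.5 rad/s, so P_max = T_max·ω = 3.536×10^6 W.

3540 kW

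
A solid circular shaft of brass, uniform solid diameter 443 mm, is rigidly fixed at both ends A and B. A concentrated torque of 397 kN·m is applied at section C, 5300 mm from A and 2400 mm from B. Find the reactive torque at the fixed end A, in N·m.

With uniform GJ and both ends fixed, compatibility θ_AC = θ_CB gives T_A·a = T_B·b, together with T_A + T_B = T₀.
T_A = T₀·b/(a+b) = 397000·2400/7700 = 123700 N·m; T_B = 273300 N·m.

124000 N·m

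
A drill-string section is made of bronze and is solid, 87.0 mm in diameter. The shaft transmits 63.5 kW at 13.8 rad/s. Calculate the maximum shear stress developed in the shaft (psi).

5160 psi

ω = 13.8 rad/s, so T = P/ω = 63.5×10³ / 13.80 = 4601 N·m.
J = πd⁴/32 = π(0.0870)⁴/32 = 5.624×10^-6 m⁴.
τ_max = T·r/J = 4601 × 0.0435 / 5.624×10^-6 = 3.559×10^7 Pa.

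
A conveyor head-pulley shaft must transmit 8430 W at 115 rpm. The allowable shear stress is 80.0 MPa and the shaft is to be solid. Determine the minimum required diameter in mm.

35.5 mm

ω = 2π·115/60 = 12.04 rad/s, so T = P/ω = 8430 / 12.04 = 700.0 N·m.
For a solid shaft τ_max = 16T/(πd³), so d = (16T/(π τ_allow))^(1/3) = (16·700.0/(π·8.00×10^7))^(1/3) = 0.03545 m.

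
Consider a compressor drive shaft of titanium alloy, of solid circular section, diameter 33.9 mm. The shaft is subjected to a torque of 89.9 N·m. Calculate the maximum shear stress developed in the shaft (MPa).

J = πd⁴/32 = π(0.0339)⁴/32 = 1.297×10^-7 m⁴.
τ_max = T·r/J = 89.90 × 0.0169 / 1.297×10^-7 = 1.175×10^7 Pa.

11.8 MPa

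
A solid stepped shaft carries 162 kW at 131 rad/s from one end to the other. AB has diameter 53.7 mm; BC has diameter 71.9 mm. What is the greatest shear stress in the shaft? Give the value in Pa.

ω = 131 rad/s, so T = P/ω = 162×10³ / 131.0 = 1237 N·m.
Under the same torque, τ_max = 16T/(πd³) is largest where d is smallest — segment AB (d = 53.7 mm).
τ_max = 16·1237/(π·(0.0537)³) = 4.067×10^7 Pa.

4.07e7 Pa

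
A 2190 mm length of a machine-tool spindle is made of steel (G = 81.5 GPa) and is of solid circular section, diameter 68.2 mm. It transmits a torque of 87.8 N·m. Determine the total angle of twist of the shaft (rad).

0.00111 rad

J = πd⁴/32 = π(0.0682)⁴/32 = 2.124×10^-6 m⁴.
θ = T·L/(G·J) = 87.80 × 2.19 / (81.5×10⁹ × 2.124×10^-6) = 1.111×10^-3 rad.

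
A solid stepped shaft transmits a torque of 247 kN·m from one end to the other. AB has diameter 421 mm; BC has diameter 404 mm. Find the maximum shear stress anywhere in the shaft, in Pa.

1.91e7 Pa

Under the same torque, τ_max = 16T/(πd³) is largest where d is smallest — segment BC (d = 404 mm).
τ_max = 16·247000/(π·(0.404)³) = 1.908×10^7 Pa.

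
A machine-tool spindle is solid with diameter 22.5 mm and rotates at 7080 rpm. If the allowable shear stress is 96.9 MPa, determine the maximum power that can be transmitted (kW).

161 kW

J = πd⁴/32 = π(0.0225)⁴/32 = 2.516×10^-8 m⁴.
T_max = τ_allow·J/r = 9.69×10^7 × 2.516×10^-8 / 0.0112 = 216.7 N·m.
ω = 2π·7080/60 = 741.4 rad/s, so P_max = T_max·ω = 1.607×10^5 W.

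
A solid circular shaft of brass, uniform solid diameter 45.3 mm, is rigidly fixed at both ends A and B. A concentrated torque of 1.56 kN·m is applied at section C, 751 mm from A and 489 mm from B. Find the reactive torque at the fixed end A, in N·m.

615 N·m

With uniform GJ and both ends fixed, compatibility θ_AC = θ_CB gives T_A·a = T_B·b, together with T_A + T_B = T₀.
T_A = T₀·b/(a+b) = 1560·489/1240 = 615.2 N·m; T_B = 944.8 N·m.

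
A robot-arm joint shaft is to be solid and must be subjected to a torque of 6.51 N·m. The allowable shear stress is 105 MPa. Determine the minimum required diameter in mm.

6.81 mm

For a solid shaft τ_max = 16T/(πd³), so d = (16T/(π τ_allow))^(1/3) = (16·6.510/(π·1.05×10^8))^(1/3) = 0.006810 m.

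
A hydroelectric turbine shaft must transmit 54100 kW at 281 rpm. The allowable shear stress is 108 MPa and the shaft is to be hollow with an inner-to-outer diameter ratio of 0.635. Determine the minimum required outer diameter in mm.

ω = 2π·281/60 = 29.43 rad/s, so T = P/ω = 54100×10³ / 29.43 = 1.838e6 N·m.
For a hollow shaft with d_i/d_o = 0.635: τ_max = 16T/(π d_o³ (1−k⁴)), so d_o = [16T/(π τ_allow (1−k⁴))]^(1/3) = [16·1.838e6/(π·1.08×10^8·0.8374)]^(1/3) = 0.4696 m.

470 mm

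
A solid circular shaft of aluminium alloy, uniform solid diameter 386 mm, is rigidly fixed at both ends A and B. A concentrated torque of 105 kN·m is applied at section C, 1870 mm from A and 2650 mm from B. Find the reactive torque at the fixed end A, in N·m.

61600 N·m

With uniform GJ and both ends fixed, compatibility θ_AC = θ_CB gives T_A·a = T_B·b, together with T_A + T_B = T₀.
T_A = T₀·b/(a+b) = 105000·2650/4520 = 61560 N·m; T_B = 43440 N·m.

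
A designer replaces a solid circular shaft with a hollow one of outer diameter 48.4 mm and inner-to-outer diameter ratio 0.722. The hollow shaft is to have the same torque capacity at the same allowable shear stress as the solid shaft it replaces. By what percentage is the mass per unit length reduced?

Equal τ_max and T ⇒ the solid shaft needs d_s³ = d_o³(1−k⁴), so d_s = 48.4·(1−0.722⁴)^(1/3) = 43.55 mm.
Area ratio A_h/A_s = d_o²(1−k²)/d_s² = (1−k²)/(1−k⁴)^(2/3) = 0.5914.
Mass saving = 1 − 0.5914 = 40.9 %.

40.9 %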